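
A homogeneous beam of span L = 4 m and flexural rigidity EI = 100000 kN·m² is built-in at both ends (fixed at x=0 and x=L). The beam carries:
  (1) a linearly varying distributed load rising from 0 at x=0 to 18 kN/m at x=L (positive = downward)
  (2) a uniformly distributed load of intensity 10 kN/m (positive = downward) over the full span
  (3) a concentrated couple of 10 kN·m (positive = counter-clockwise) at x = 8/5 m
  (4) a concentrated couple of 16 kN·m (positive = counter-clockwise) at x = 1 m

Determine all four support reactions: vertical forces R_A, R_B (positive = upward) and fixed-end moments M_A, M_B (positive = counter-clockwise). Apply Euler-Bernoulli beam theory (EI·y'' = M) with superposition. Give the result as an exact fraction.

R_A = 389/10 kN, M_A = 317/15 kN·m, R_B = 371/10 kN, M_B = -293/15 kN·m

Load 1 — triangular load w₀=18 kN/m (0→w₀ over full span):
  R_A = 3w₀L/20 = 3·18·4/20 = 54/5 kN
  M_A = w₀L²/30 = 18·4²/30 = 48/5 kN·m
  R_B = 7w₀L/20 = 7·18·4/20 = 126/5 kN
  M_B = -w₀L²/20 = -18·4²/20 = -72/5 kN·m
Load 2 — uniform load w=10 kN/m over full span:
  R_A = wL/2 = 10·4/2 = 20 kN
  M_A = wL²/12 = 10·4²/12 = 40/3 kN·m
  R_B = wL/2 = 10·4/2 = 20 kN
  M_B = -wL²/12 = -10·4²/12 = -40/3 kN·m
Load 3 — applied couple M₀=10 kN·m at a=8/5 m (b=L-a=12/5):
  R_A = 6M₀ab/L³ = 6·10·(8/5)·(12/5)/4³ = 18/5 kN
  M_A = M₀b(2a-b)/L² = 10·(12/5)·(2·(8/5)-(12/5))/4² = 6/5 kN·m
  R_B = -6M₀ab/L³ = -6·10·(8/5)·(12/5)/4³ = -18/5 kN
  M_B = M₀a(2b-a)/L² = 10·(8/5)·(2·(12/5)-(8/5))/4² = 16/5 kN·m
Load 4 — applied couple M₀=16 kN·m at a=1 m (b=L-a=3):
  R_A = 6M₀ab/L³ = 6·16·1·3/4³ = 9/2 kN
  M_A = M₀b(2a-b)/L² = 16·3·(2·1-3)/4² = -3 kN·m
  R_B = -6M₀ab/L³ = -6·16·1·3/4³ = -9/2 kN
  M_B = M₀a(2b-a)/L² = 16·1·(2·3-1)/4² = 5 kN·m
Superposition: R_A = 389/10 kN, M_A = 317/15 kN·m, R_B = 371/10 kN, M_B = -293/15 kN·m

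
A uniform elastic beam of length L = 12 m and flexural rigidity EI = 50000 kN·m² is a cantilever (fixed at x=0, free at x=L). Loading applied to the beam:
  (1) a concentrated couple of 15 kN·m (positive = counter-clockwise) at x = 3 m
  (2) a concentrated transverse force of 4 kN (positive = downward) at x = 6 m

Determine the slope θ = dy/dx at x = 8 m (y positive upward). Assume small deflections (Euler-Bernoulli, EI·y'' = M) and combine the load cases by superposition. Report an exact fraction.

θ(8) = -27/50000 rad

Load 1 — applied couple M₀=15 kN·m at a=3 m (b=L-a=9):
  θ_1 = M₀a/EI  [x>a] = 15·3/50000 = 9/10000 rad
Load 2 — point force P=4 kN at a=6 m (b=L-a=6):
  θ_2 = -Pa²/(2EI)  [x>a] = -4·6²/(2·50000) = -9/6250 rad
Superposition: θ = Σ θ_i = -27/50000 rad ≈ -0.000540 rad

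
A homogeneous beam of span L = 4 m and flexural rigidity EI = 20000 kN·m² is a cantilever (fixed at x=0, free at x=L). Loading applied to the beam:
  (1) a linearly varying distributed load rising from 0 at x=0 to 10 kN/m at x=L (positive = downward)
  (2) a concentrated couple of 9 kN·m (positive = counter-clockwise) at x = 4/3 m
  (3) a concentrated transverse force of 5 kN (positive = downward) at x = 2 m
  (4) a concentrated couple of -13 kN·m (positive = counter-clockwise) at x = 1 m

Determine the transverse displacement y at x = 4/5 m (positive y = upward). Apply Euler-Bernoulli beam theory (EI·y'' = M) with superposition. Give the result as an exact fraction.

y(4/5) = -3793/3906250 m

Load 1 — triangular load w₀=10 kN/m (0→w₀ over full span):
  y_1 = (w₀Lx³/12-w₀L²x²/6-w₀x⁵/(120L))/EI = (10·4·(4/5)³/12-10·4²·(4/5)²/6-10·(4/5)⁵/(120·4))/20000 = -4502/5859375 m
Load 2 — applied couple M₀=9 kN·m at a=4/3 m (b=L-a=8/3):
  y_2 = M₀x²/(2EI)  [x≤a] = 9·(4/5)²/(2·20000) = 9/62500 m
Load 3 — point force P=5 kN at a=2 m (b=L-a=2):
  y_3 = -Px²(3a-x)/(6EI)  [x≤a] = -5·(4/5)²·(3·2-(4/5))/(6·20000) = -13/93750 m
Load 4 — applied couple M₀=-13 kN·m at a=1 m (b=L-a=3):
  y_4 = M₀x²/(2EI)  [x≤a] = (-13)·(4/5)²/(2·20000) = -13/62500 m
Superposition: y = Σ y_i = -3793/3906250 m ≈ -0.000971 m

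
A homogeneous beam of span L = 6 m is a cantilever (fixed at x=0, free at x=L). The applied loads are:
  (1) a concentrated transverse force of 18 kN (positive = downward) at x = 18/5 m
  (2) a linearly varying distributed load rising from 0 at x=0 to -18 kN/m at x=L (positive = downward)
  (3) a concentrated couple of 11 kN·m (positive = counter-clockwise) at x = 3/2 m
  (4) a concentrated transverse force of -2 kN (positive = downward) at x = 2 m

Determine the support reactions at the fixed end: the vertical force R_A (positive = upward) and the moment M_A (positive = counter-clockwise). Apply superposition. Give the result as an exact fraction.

Load 1 — point force P=18 kN at a=18/5 m (b=L-a=12/5):
  R_A = P = 18 kN
  M_A = Pa = 18·(18/5) = 324/5 kN·m
Load 2 — triangular load w₀=-18 kN/m (0→w₀ over full span):
  R_A = w₀L/2 = (-18)·6/2 = -54 kN
  M_A = w₀L²/3 = (-18)·6²/3 = -216 kN·m
Load 3 — applied couple M₀=11 kN·m at a=3/2 m (b=L-a=9/2):
  R_A = 0 kN
  M_A = -M₀ = -11 kN·m
Load 4 — point force P=-2 kN at a=2 m (b=L-a=4):
  R_A = P = (-2) = -2 kN
  M_A = Pa = (-2)·2 = -4 kN·m
Superposition: R_A = -38 kN, M_A = -831/5 kN·m

R_A = -38 kN, M_A = -831/5 kN·m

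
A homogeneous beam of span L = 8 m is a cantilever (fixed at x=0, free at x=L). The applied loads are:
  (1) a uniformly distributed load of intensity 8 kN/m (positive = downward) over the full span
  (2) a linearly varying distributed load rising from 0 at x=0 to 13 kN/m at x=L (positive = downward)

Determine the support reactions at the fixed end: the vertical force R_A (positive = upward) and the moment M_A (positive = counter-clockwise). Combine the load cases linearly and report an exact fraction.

R_A = 116 kN, M_A = 1600/3 kN·m

Load 1 — uniform load w=8 kN/m over full span:
  R_A = wL = 8·8 = 64 kN
  M_A = wL²/2 = 8·8²/2 = 256 kN·m
Load 2 — triangular load w₀=13 kN/m (0→w₀ over full span):
  R_A = w₀L/2 = 13·8/2 = 52 kN
  M_A = w₀L²/3 = 13·8²/3 = 832/3 kN·m
Superposition: R_A = 116 kN, M_A = 1600/3 kN·m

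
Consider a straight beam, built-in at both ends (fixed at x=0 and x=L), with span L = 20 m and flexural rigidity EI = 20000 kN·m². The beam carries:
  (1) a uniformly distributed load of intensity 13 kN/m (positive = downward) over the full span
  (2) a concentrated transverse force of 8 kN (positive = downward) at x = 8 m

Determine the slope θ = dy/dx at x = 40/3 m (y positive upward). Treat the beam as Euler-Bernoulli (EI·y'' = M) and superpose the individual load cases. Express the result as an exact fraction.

Load 1 — uniform load w=13 kN/m over full span:
  θ_1 = -wx(L-x)(L-2x)/(12EI) = -13·(40/3)·(20-(40/3))·(20-2·(40/3))/(12·20000) = 13/405 rad
Load 2 — point force P=8 kN at a=8 m (b=L-a=12):
  θ_2 = Pa²(L-x)(2bL-(3b+a)(L-x))/(2L³EI)  [x>a] = 8·8²·(20-(40/3))·(2·12·20-(3·12+8)·(20-(40/3)))/(2·20³·20000) = 56/28125 rad
Superposition: θ = Σ θ_i = 8629/253125 rad ≈ 0.034090 rad

θ(40/3) = 8629/253125 rad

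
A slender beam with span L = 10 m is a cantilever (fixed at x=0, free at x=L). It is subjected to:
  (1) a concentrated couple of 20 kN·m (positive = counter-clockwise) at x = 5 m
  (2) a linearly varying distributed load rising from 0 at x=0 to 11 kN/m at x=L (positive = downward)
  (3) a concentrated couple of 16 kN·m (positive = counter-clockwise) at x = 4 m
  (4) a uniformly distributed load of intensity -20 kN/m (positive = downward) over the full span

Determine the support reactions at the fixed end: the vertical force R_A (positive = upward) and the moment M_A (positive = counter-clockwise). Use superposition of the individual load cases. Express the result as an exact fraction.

Load 1 — applied couple M₀=20 kN·m at a=5 m (b=L-a=5):
  R_A = 0 kN
  M_A = -M₀ = -20 kN·m
Load 2 — triangular load w₀=11 kN/m (0→w₀ over full span):
  R_A = w₀L/2 = 11·10/2 = 55 kN
  M_A = w₀L²/3 = 11·10²/3 = 1100/3 kN·m
Load 3 — applied couple M₀=16 kN·m at a=4 m (b=L-a=6):
  R_A = 0 kN
  M_A = -M₀ = -16 kN·m
Load 4 — uniform load w=-20 kN/m over full span:
  R_A = wL = (-20)·10 = -200 kN
  M_A = wL²/2 = (-20)·10²/2 = -1000 kN·m
Superposition: R_A = -145 kN, M_A = -2008/3 kN·m

R_A = -145 kN, M_A = -2008/3 kN·m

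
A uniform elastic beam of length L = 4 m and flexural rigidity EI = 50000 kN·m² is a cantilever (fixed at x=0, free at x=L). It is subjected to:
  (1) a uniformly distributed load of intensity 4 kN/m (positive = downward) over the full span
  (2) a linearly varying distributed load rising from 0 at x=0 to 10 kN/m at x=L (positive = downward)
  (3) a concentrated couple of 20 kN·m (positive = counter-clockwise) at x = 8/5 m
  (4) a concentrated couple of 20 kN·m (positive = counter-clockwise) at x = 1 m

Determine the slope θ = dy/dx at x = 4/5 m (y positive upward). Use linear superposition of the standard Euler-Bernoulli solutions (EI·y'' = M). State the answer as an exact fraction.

Load 1 — uniform load w=4 kN/m over full span:
  θ_1 = -wx(x²-3Lx+3L²)/(6EI) = -4·(4/5)·((4/5)²-3·4·(4/5)+3·4²)/(6·50000) = -488/1171875 rad
Load 2 — triangular load w₀=10 kN/m (0→w₀ over full span):
  θ_2 = (w₀Lx²/4-w₀L²x/3-w₀x⁴/(24L))/EI = (10·4·(4/5)²/4-10·4²·(4/5)/3-10·(4/5)⁴/(24·4))/50000 = -851/1171875 rad
Load 3 — applied couple M₀=20 kN·m at a=8/5 m (b=L-a=12/5):
  θ_3 = M₀x/EI  [x≤a] = 20·(4/5)/50000 = 1/3125 rad
Load 4 — applied couple M₀=20 kN·m at a=1 m (b=L-a=3):
  θ_4 = M₀x/EI  [x≤a] = 20·(4/5)/50000 = 1/3125 rad
Superposition: θ = Σ θ_i = -589/1171875 rad ≈ -0.000503 rad

θ(4/5) = -589/1171875 rad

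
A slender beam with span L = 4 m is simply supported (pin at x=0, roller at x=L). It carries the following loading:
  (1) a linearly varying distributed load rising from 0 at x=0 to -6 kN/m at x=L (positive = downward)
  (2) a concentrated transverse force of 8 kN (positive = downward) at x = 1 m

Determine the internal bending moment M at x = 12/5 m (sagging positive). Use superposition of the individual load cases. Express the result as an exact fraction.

Load 1 — triangular load w₀=-6 kN/m (0→w₀ over full span):
  M_1 = w₀Lx/6 - w₀x³/(6L) = (-6)·4·(12/5)/6 - (-6)·(12/5)³/(6·4) = -768/125 kN·m
Load 2 — point force P=8 kN at a=1 m (b=L-a=3):
  M_2 = Pa(L-x)/L  [x>a] = 8·1·(4-(12/5))/4 = 16/5 kN·m
Superposition: M = Σ M_i = -368/125 kN·m ≈ -2.944000 kN·m

M(12/5) = -368/125 kN·m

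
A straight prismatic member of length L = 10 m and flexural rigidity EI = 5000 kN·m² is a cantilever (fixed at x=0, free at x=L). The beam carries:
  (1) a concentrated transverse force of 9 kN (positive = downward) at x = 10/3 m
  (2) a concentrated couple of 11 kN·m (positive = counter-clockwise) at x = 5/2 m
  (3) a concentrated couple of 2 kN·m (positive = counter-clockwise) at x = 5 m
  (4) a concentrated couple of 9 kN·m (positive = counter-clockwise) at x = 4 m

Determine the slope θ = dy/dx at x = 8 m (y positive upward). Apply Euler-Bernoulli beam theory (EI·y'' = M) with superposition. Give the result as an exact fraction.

Load 1 — point force P=9 kN at a=10/3 m (b=L-a=20/3):
  θ_1 = -Pa²/(2EI)  [x>a] = -9·(10/3)²/(2·5000) = -1/100 rad
Load 2 — applied couple M₀=11 kN·m at a=5/2 m (b=L-a=15/2):
  θ_2 = M₀a/EI  [x>a] = 11·(5/2)/5000 = 11/2000 rad
Load 3 — applied couple M₀=2 kN·m at a=5 m (b=L-a=5):
  θ_3 = M₀a/EI  [x>a] = 2·5/5000 = 1/500 rad
Load 4 — applied couple M₀=9 kN·m at a=4 m (b=L-a=6):
  θ_4 = M₀a/EI  [x>a] = 9·4/5000 = 9/1250 rad
Superposition: θ = Σ θ_i = 47/10000 rad ≈ 0.004700 rad

θ(8) = 47/10000 rad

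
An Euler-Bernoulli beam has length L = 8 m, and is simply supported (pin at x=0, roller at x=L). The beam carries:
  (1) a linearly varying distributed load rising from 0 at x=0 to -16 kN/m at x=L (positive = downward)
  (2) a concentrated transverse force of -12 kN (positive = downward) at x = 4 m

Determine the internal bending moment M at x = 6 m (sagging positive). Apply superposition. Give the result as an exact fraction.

M(6) = -68 kN·m

Load 1 — triangular load w₀=-16 kN/m (0→w₀ over full span):
  M_1 = w₀Lx/6 - w₀x³/(6L) = (-16)·8·6/6 - (-16)·6³/(6·8) = -56 kN·m
Load 2 — point force P=-12 kN at a=4 m (b=L-a=4):
  M_2 = Pa(L-x)/L  [x>a] = (-12)·4·(8-6)/8 = -12 kN·m
Superposition: M = Σ M_i = -68 kN·m ≈ -68.000000 kN·m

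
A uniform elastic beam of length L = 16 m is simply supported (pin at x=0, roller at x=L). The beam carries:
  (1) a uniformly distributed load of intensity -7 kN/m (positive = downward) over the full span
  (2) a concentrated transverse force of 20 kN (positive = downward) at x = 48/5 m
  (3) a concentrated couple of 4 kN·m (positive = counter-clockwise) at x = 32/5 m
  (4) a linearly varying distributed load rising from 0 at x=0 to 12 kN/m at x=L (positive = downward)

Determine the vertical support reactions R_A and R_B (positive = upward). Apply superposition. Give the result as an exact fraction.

Load 1 — uniform load w=-7 kN/m over full span:
  R_A = wL/2 = (-7)·16/2 = -56 kN
  R_B = wL/2 = (-7)·16/2 = -56 kN
Load 2 — point force P=20 kN at a=48/5 m (b=L-a=32/5):
  R_A = Pb/L = 20·(32/5)/16 = 8 kN
  R_B = Pa/L = 20·(48/5)/16 = 12 kN
Load 3 — applied couple M₀=4 kN·m at a=32/5 m (b=L-a=48/5):
  R_A = M₀/L = 4/16 = 1/4 kN
  R_B = -M₀/L = -4/16 = -1/4 kN
Load 4 — triangular load w₀=12 kN/m (0→w₀ over full span):
  R_A = w₀L/6 = 12·16/6 = 32 kN
  R_B = w₀L/3 = 12·16/3 = 64 kN
Superposition: R_A = -63/4 kN, R_B = 79/4 kN

R_A = -63/4 kN, R_B = 79/4 kN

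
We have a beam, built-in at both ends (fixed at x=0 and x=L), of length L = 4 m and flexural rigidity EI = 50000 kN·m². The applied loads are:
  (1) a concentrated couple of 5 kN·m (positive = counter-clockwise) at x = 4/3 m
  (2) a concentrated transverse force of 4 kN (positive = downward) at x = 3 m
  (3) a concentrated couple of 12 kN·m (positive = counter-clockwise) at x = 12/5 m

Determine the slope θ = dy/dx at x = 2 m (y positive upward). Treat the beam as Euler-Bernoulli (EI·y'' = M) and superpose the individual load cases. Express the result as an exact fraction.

θ(2) = 71/5000000 rad

Load 1 — applied couple M₀=5 kN·m at a=4/3 m (b=L-a=8/3):
  θ_1 = (R_Ax²/2 - M_Ax - M₀(x-a))/EI  [x>a] with R_A=5/3, M_A=0 = ((5/3)·2²/2 - 0·2 - 5·(2-(4/3)))/50000 = 0 rad
Load 2 — point force P=4 kN at a=3 m (b=L-a=1):
  θ_2 = -Pb²x(2aL-(3a+b)x)/(2L³EI)  [x≤a] = -4·1²·2·(2·3·4-(3·3+1)·2)/(2·4³·50000) = -1/200000 rad
Load 3 — applied couple M₀=12 kN·m at a=12/5 m (b=L-a=8/5):
  θ_3 = (R_Ax²/2 - M_Ax)/EI  [x≤a] with R_A=108/25, M_A=96/25 = ((108/25)·2²/2 - (96/25)·2)/50000 = 3/156250 rad
Superposition: θ = Σ θ_i = 71/5000000 rad ≈ 0.000014 rad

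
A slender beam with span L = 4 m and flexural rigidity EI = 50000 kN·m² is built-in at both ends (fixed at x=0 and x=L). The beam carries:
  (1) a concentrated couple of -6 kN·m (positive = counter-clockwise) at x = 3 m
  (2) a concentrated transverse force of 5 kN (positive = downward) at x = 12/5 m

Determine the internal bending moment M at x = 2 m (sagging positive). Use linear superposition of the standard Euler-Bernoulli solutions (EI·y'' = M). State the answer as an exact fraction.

M(2) = 1/10 kN·m

Load 1 — applied couple M₀=-6 kN·m at a=3 m (b=L-a=1):
  M_1 = R_Ax - M_A  [x≤a] with R_A=-27/16, M_A=-15/8 = (-27/16)·2 - (-15/8) = -3/2 kN·m
Load 2 — point force P=5 kN at a=12/5 m (b=L-a=8/5):
  M_2 = Pb²(3a+b)x/L³ - Pab²/L²  [x≤a] = 5·(8/5)²·(3·(12/5)+(8/5))·2/4³ - 5·(12/5)·(8/5)²/4² = 8/5 kN·m
Superposition: M = Σ M_i = 1/10 kN·m ≈ 0.100000 kN·m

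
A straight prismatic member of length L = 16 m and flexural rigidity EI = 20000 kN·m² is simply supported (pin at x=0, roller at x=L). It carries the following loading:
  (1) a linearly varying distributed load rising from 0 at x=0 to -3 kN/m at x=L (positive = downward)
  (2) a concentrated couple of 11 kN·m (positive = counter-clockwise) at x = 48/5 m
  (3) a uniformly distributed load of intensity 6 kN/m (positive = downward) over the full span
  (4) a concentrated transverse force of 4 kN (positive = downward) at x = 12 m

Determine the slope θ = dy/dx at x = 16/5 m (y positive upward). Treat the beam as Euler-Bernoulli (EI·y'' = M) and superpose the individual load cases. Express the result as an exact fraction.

Load 1 — triangular load w₀=-3 kN/m (0→w₀ over full span):
  θ_1 = -w₀(7L⁴-30L²x²+15x⁴)/(360LEI) = -(-3)·(7·16⁴-30·16²·(16/5)²+15·(16/5)⁴)/(360·16·20000) = 11648/1171875 rad
Load 2 — applied couple M₀=11 kN·m at a=48/5 m (b=L-a=32/5):
  θ_2 = (M₀x²/(2L)+C₁)/EI  [x≤a] with C₁=M₀(3b²-L²)/(6L)=-1144/75 = (11·(16/5)²/(2·16)+(-1144/75))/20000 = -11/18750 rad
Load 3 — uniform load w=6 kN/m over full span:
  θ_3 = -w(L³-6Lx²+4x³)/(24EI) = -6·(16³-6·16·(16/5)²+4·(16/5)³)/(24·20000) = -3168/78125 rad
Load 4 — point force P=4 kN at a=12 m (b=L-a=4):
  θ_4 = -Pb(L²-b²-3x²)/(6LEI)  [x≤a] = -4·4·(16²-4²-3·(16/5)²)/(6·16·20000) = -109/62500 rad
Superposition: θ = Σ θ_i = -51471/1562500 rad ≈ -0.032941 rad

θ(16/5) = -51471/1562500 rad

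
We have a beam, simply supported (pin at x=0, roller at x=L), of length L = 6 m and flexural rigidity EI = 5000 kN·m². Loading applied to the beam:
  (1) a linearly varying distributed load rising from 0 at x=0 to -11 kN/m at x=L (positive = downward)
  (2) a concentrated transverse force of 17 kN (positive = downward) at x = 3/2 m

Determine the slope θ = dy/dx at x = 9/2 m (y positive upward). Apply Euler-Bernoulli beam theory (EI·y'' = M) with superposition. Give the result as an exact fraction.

Load 1 — triangular load w₀=-11 kN/m (0→w₀ over full span):
  θ_1 = -w₀(7L⁴-30L²x²+15x⁴)/(360LEI) = -(-11)·(7·6⁴-30·6²·(9/2)²+15·(9/2)⁴)/(360·6·5000) = -43329/6400000 rad
Load 2 — point force P=17 kN at a=3/2 m (b=L-a=9/2):
  θ_2 = -Pa(2L²-6Lx+3x²+a²)/(6LEI)  [x>a] = -17·(3/2)·(2·6²-6·6·(9/2)+3·(9/2)²+(3/2)²)/(6·6·5000) = 153/40000 rad
Superposition: θ = Σ θ_i = -18849/6400000 rad ≈ -0.002945 rad

θ(9/2) = -18849/6400000 rad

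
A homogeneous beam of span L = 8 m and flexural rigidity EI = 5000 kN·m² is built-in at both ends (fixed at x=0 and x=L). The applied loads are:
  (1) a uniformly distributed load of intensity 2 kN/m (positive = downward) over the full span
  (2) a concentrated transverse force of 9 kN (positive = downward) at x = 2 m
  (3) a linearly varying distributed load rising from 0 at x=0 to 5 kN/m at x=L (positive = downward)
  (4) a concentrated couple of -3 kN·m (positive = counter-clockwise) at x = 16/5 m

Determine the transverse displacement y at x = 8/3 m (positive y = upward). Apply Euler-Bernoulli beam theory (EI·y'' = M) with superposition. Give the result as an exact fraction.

y(8/3) = -112522/11390625 m

Load 1 — uniform load w=2 kN/m over full span:
  y_1 = -wx²(L-x)²/(24EI) = -2·(8/3)²·(8-(8/3))²/(24·5000) = -512/151875 m
Load 2 — point force P=9 kN at a=2 m (b=L-a=6):
  y_2 = -Pa²(L-x)²(3bL-(3b+a)(L-x))/(6L³EI)  [x>a] = -9·2²·(8-(8/3))²·(3·6·8-(3·6+2)·(8-(8/3)))/(6·8³·5000) = -14/5625 m
Load 3 — triangular load w₀=5 kN/m (0→w₀ over full span):
  y_3 = -w₀x²(L-x)²(x+2L)/(120LEI) = -5·(8/3)²·(8-(8/3))²·((8/3)+2·8)/(120·8·5000) = -1792/455625 m
Load 4 — applied couple M₀=-3 kN·m at a=16/5 m (b=L-a=24/5):
  y_4 = (R_Ax³/6 - M_Ax²/2)/EI  [x≤a] with R_A=-27/50, M_A=-9/25 = ((-27/50)·(8/3)³/6 - (-9/25)·(8/3)²/2)/5000 = -4/46875 m
Superposition: y = Σ y_i = -112522/11390625 m ≈ -0.009878 m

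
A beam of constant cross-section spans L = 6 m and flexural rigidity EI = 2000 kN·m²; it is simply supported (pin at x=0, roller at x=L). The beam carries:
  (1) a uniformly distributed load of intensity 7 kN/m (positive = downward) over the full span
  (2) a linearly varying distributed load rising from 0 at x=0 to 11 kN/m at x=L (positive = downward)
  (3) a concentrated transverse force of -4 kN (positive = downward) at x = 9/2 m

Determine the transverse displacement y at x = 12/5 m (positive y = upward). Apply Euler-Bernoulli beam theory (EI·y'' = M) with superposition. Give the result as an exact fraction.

Load 1 — uniform load w=7 kN/m over full span:
  y_1 = -wx(L³-2Lx²+x³)/(24EI) = -7·(12/5)·(6³-2·6·(12/5)²+(12/5)³)/(24·2000) = -17577/312500 m
Load 2 — triangular load w₀=11 kN/m (0→w₀ over full span):
  y_2 = -w₀x(7L⁴-10L²x²+3x⁴)/(360LEI) = -11·(12/5)·(7·6⁴-10·6²·(12/5)²+3·(12/5)⁴)/(360·6·2000) = -338877/7812500 m
Load 3 — point force P=-4 kN at a=9/2 m (b=L-a=3/2):
  y_3 = -Pbx(L²-b²-x²)/(6LEI)  [x≤a] = -(-4)·(3/2)·(12/5)·(6²-(3/2)²-(12/5)²)/(6·6·2000) = 2799/500000 m
Superposition: y = Σ y_i = -5876541/62500000 m ≈ -0.094025 m

y(12/5) = -5876541/62500000 m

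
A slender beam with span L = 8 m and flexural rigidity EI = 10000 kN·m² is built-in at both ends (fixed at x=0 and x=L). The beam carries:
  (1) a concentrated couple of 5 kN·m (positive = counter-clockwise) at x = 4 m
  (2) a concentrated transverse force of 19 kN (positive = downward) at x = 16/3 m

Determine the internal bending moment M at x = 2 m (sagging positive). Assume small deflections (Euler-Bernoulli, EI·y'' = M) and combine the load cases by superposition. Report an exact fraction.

Load 1 — applied couple M₀=5 kN·m at a=4 m (b=L-a=4):
  M_1 = R_Ax - M_A  [x≤a] with R_A=15/16, M_A=5/4 = (15/16)·2 - (5/4) = 5/8 kN·m
Load 2 — point force P=19 kN at a=16/3 m (b=L-a=8/3):
  M_2 = Pb²(3a+b)x/L³ - Pab²/L²  [x≤a] = 19·(8/3)²·(3·(16/3)+(8/3))·2/8³ - 19·(16/3)·(8/3)²/8² = -38/27 kN·m
Superposition: M = Σ M_i = -169/216 kN·m ≈ -0.782407 kN·m

M(2) = -169/216 kN·m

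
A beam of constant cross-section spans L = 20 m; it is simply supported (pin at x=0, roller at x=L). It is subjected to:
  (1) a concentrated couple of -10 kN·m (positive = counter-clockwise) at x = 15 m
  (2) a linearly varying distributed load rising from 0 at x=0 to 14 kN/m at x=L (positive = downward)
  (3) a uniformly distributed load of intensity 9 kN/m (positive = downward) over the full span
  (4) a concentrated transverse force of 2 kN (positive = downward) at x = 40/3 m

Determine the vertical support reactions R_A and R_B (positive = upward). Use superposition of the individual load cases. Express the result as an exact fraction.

Load 1 — applied couple M₀=-10 kN·m at a=15 m (b=L-a=5):
  R_A = M₀/L = (-10)/20 = -1/2 kN
  R_B = -M₀/L = -(-10)/20 = 1/2 kN
Load 2 — triangular load w₀=14 kN/m (0→w₀ over full span):
  R_A = w₀L/6 = 14·20/6 = 140/3 kN
  R_B = w₀L/3 = 14·20/3 = 280/3 kN
Load 3 — uniform load w=9 kN/m over full span:
  R_A = wL/2 = 9·20/2 = 90 kN
  R_B = wL/2 = 9·20/2 = 90 kN
Load 4 — point force P=2 kN at a=40/3 m (b=L-a=20/3):
  R_A = Pb/L = 2·(20/3)/20 = 2/3 kN
  R_B = Pa/L = 2·(40/3)/20 = 4/3 kN
Superposition: R_A = 821/6 kN, R_B = 1111/6 kN

R_A = 821/6 kN, R_B = 1111/6 kN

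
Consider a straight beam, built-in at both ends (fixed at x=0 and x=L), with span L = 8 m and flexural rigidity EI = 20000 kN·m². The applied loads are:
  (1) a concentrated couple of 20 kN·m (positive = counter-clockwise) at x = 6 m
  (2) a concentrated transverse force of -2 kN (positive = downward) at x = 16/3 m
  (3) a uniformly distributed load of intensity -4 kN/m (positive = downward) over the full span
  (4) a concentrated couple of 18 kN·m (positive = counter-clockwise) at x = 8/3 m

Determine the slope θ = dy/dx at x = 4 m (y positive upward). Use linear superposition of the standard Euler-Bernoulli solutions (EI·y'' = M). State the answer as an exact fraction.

θ(4) = -103/1080000 rad

Load 1 — applied couple M₀=20 kN·m at a=6 m (b=L-a=2):
  θ_1 = (R_Ax²/2 - M_Ax)/EI  [x≤a] with R_A=45/16, M_A=25/4 = ((45/16)·4²/2 - (25/4)·4)/20000 = -1/8000 rad
Load 2 — point force P=-2 kN at a=16/3 m (b=L-a=8/3):
  θ_2 = -Pb²x(2aL-(3a+b)x)/(2L³EI)  [x≤a] = -(-2)·(8/3)²·4·(2·(16/3)·8-(3·(16/3)+(8/3))·4)/(2·8³·20000) = 1/33750 rad
Load 3 — uniform load w=-4 kN/m over full span:
  θ_3 = -wx(L-x)(L-2x)/(12EI) = -(-4)·4·(8-4)·(8-2·4)/(12·20000) = 0 rad
Load 4 — applied couple M₀=18 kN·m at a=8/3 m (b=L-a=16/3):
  θ_4 = (R_Ax²/2 - M_Ax - M₀(x-a))/EI  [x>a] with R_A=3, M_A=0 = (3·4²/2 - 0·4 - 18·(4-(8/3)))/20000 = 0 rad
Superposition: θ = Σ θ_i = -103/1080000 rad ≈ -0.000095 rad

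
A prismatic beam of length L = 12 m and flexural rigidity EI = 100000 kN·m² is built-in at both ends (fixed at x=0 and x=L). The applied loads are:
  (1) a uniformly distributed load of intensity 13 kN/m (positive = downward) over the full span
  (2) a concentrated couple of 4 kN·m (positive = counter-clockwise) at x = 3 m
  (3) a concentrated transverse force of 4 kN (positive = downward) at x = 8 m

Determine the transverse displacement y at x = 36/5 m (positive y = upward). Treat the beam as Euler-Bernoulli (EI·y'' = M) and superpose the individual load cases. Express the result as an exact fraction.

Load 1 — uniform load w=13 kN/m over full span:
  y_1 = -wx²(L-x)²/(24EI) = -13·(36/5)²·(12-(36/5))²/(24·100000) = -12636/1953125 m
Load 2 — applied couple M₀=4 kN·m at a=3 m (b=L-a=9):
  y_2 = (R_Ax³/6 - M_Ax²/2 - M₀(x-a)²/2)/EI  [x>a] with R_A=3/8, M_A=-3/4 = ((3/8)·(36/5)³/6 - (-3/4)·(36/5)²/2 - 4·((36/5)-3)²/2)/100000 = 117/1562500 m
Load 3 — point force P=4 kN at a=8 m (b=L-a=4):
  y_3 = -Pb²x²(3aL-(3a+b)x)/(6L³EI)  [x≤a] = -4·4²·(36/5)²·(3·8·12-(3·8+4)·(36/5))/(6·12³·100000) = -108/390625 m
Superposition: y = Σ y_i = -52119/7812500 m ≈ -0.006671 m

y(36/5) = -52119/7812500 m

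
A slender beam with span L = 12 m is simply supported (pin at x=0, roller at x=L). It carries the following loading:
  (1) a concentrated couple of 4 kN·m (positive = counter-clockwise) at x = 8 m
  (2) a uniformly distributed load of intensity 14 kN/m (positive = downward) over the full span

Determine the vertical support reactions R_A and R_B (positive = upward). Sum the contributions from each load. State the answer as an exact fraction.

Load 1 — applied couple M₀=4 kN·m at a=8 m (b=L-a=4):
  R_A = M₀/L = 4/12 = 1/3 kN
  R_B = -M₀/L = -4/12 = -1/3 kN
Load 2 — uniform load w=14 kN/m over full span:
  R_A = wL/2 = 14·12/2 = 84 kN
  R_B = wL/2 = 14·12/2 = 84 kN
Superposition: R_A = 253/3 kN, R_B = 251/3 kN

R_A = 253/3 kN, R_B = 251/3 kN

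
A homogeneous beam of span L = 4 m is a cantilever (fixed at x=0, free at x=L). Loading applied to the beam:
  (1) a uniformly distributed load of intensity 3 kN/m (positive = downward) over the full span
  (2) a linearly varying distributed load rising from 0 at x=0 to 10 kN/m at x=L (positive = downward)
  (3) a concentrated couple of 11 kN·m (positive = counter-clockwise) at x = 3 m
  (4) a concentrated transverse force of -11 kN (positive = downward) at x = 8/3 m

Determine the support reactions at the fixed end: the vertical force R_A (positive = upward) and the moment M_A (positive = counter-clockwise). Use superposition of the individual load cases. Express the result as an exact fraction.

Load 1 — uniform load w=3 kN/m over full span:
  R_A = wL = 3·4 = 12 kN
  M_A = wL²/2 = 3·4²/2 = 24 kN·m
Load 2 — triangular load w₀=10 kN/m (0→w₀ over full span):
  R_A = w₀L/2 = 10·4/2 = 20 kN
  M_A = w₀L²/3 = 10·4²/3 = 160/3 kN·m
Load 3 — applied couple M₀=11 kN·m at a=3 m (b=L-a=1):
  R_A = 0 kN
  M_A = -M₀ = -11 kN·m
Load 4 — point force P=-11 kN at a=8/3 m (b=L-a=4/3):
  R_A = P = (-11) = -11 kN
  M_A = Pa = (-11)·(8/3) = -88/3 kN·m
Superposition: R_A = 21 kN, M_A = 37 kN·m

R_A = 21 kN, M_A = 37 kN·m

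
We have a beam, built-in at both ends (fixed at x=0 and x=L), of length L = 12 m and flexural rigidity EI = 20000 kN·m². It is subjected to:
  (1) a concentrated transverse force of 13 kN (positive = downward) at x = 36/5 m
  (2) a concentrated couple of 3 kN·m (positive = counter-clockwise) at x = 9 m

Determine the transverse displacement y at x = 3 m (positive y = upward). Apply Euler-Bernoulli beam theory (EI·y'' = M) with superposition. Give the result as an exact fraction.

Load 1 — point force P=13 kN at a=36/5 m (b=L-a=24/5):
  y_1 = -Pb²x²(3aL-(3a+b)x)/(6L³EI)  [x≤a] = -13·(24/5)²·3²·(3·(36/5)·12-(3·(36/5)+(24/5))·3)/(6·12³·20000) = -117/50000 m
Load 2 — applied couple M₀=3 kN·m at a=9 m (b=L-a=3):
  y_2 = (R_Ax³/6 - M_Ax²/2)/EI  [x≤a] with R_A=9/32, M_A=15/16 = ((9/32)·3³/6 - (15/16)·3²/2)/20000 = -189/1280000 m
Superposition: y = Σ y_i = -15921/6400000 m ≈ -0.002488 m

y(3) = -15921/6400000 m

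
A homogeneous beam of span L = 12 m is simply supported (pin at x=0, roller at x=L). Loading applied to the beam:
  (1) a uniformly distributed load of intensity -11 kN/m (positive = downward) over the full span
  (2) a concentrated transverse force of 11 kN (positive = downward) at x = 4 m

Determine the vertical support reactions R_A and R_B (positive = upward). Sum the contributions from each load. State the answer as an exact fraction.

R_A = -176/3 kN, R_B = -187/3 kN

Load 1 — uniform load w=-11 kN/m over full span:
  R_A = wL/2 = (-11)·12/2 = -66 kN
  R_B = wL/2 = (-11)·12/2 = -66 kN
Load 2 — point force P=11 kN at a=4 m (b=L-a=8):
  R_A = Pb/L = 11·8/12 = 22/3 kN
  R_B = Pa/L = 11·4/12 = 11/3 kN
Superposition: R_A = -176/3 kN, R_B = -187/3 kN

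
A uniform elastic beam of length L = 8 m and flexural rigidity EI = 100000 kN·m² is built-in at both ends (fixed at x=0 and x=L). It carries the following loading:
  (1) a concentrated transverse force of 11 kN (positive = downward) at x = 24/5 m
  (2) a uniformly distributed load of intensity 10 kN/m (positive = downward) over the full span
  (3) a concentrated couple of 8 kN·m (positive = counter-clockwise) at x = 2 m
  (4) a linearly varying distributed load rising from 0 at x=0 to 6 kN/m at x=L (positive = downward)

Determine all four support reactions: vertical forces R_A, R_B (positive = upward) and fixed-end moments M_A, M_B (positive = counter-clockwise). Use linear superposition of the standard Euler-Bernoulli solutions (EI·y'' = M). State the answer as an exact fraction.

R_A = 52197/1000 kN, M_A = 54811/750 kN·m, R_B = 62803/1000 kN, M_B = -62029/750 kN·m

Load 1 — point force P=11 kN at a=24/5 m (b=L-a=16/5):
  R_A = Pb²(3a+b)/L³ = 11·(16/5)²·(3·(24/5)+(16/5))/8³ = 484/125 kN
  M_A = Pab²/L² = 11·(24/5)·(16/5)²/8² = 1056/125 kN·m
  R_B = Pa²(a+3b)/L³ = 11·(24/5)²·((24/5)+3·(16/5))/8³ = 891/125 kN
  M_B = -Pa²b/L² = -11·(24/5)²·(16/5)/8² = -1584/125 kN·m
Load 2 — uniform load w=10 kN/m over full span:
  R_A = wL/2 = 10·8/2 = 40 kN
  M_A = wL²/12 = 10·8²/12 = 160/3 kN·m
  R_B = wL/2 = 10·8/2 = 40 kN
  M_B = -wL²/12 = -10·8²/12 = -160/3 kN·m
Load 3 — applied couple M₀=8 kN·m at a=2 m (b=L-a=6):
  R_A = 6M₀ab/L³ = 6·8·2·6/8³ = 9/8 kN
  M_A = M₀b(2a-b)/L² = 8·6·(2·2-6)/8² = -3/2 kN·m
  R_B = -6M₀ab/L³ = -6·8·2·6/8³ = -9/8 kN
  M_B = M₀a(2b-a)/L² = 8·2·(2·6-2)/8² = 5/2 kN·m
Load 4 — triangular load w₀=6 kN/m (0→w₀ over full span):
  R_A = 3w₀L/20 = 3·6·8/20 = 36/5 kN
  M_A = w₀L²/30 = 6·8²/30 = 64/5 kN·m
  R_B = 7w₀L/20 = 7·6·8/20 = 84/5 kN
  M_B = -w₀L²/20 = -6·8²/20 = -96/5 kN·m
Superposition: R_A = 52197/1000 kN, M_A = 54811/750 kN·m, R_B = 62803/1000 kN, M_B = -62029/750 kN·m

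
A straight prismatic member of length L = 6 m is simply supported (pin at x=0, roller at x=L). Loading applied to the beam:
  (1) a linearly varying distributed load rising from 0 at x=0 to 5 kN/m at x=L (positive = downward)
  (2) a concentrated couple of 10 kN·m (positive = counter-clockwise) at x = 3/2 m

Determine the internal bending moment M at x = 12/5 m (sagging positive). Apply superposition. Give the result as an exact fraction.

M(12/5) = 102/25 kN·m

Load 1 — triangular load w₀=5 kN/m (0→w₀ over full span):
  M_1 = w₀Lx/6 - w₀x³/(6L) = 5·6·(12/5)/6 - 5·(12/5)³/(6·6) = 252/25 kN·m
Load 2 — applied couple M₀=10 kN·m at a=3/2 m (b=L-a=9/2):
  M_2 = M₀x/L - M₀  [x>a] = 10·(12/5)/6 - 10 = -6 kN·m
Superposition: M = Σ M_i = 102/25 kN·m ≈ 4.080000 kN·m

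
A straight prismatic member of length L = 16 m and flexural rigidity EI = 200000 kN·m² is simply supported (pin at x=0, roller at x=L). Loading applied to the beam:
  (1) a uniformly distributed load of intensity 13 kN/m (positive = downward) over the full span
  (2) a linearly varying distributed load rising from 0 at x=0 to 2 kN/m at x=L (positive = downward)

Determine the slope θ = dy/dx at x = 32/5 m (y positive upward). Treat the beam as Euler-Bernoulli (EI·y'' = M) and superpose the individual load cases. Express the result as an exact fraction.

θ(32/5) = -62888/17578125 rad

Load 1 — uniform load w=13 kN/m over full span:
  θ_1 = -w(L³-6Lx²+4x³)/(24EI) = -13·(16³-6·16·(32/5)²+4·(32/5)³)/(24·200000) = -3848/1171875 rad
Load 2 — triangular load w₀=2 kN/m (0→w₀ over full span):
  θ_2 = -w₀(7L⁴-30L²x²+15x⁴)/(360LEI) = -2·(7·16⁴-30·16²·(32/5)²+15·(32/5)⁴)/(360·16·200000) = -5168/17578125 rad
Superposition: θ = Σ θ_i = -62888/17578125 rad ≈ -0.003578 rad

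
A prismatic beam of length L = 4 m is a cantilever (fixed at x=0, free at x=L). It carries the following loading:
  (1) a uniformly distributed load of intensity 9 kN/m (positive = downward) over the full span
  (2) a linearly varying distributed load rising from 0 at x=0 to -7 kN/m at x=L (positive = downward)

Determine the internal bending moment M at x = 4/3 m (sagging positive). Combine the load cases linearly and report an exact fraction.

M(4/3) = -1024/81 kN·m

Load 1 — uniform load w=9 kN/m over full span:
  M_1 = -w(L-x)²/2 = -9·(4-(4/3))²/2 = -32 kN·m
Load 2 — triangular load w₀=-7 kN/m (0→w₀ over full span):
  M_2 = w₀Lx/2 - w₀L²/3 - w₀x³/(6L) = (-7)·4·(4/3)/2 - (-7)·4²/3 - (-7)·(4/3)³/(6·4) = 1568/81 kN·m
Superposition: M = Σ M_i = -1024/81 kN·m ≈ -12.641975 kN·m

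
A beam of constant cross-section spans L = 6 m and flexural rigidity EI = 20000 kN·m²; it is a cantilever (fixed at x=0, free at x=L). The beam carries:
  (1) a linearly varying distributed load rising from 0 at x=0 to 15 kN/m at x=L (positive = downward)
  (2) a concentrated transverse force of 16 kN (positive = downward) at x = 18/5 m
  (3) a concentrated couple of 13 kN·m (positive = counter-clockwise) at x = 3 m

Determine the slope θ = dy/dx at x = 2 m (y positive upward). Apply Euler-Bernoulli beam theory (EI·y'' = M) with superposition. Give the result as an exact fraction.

Load 1 — triangular load w₀=15 kN/m (0→w₀ over full span):
  θ_1 = (w₀Lx²/4-w₀L²x/3-w₀x⁴/(24L))/EI = (15·6·2²/4-15·6²·2/3-15·2⁴/(24·6))/20000 = -163/12000 rad
Load 2 — point force P=16 kN at a=18/5 m (b=L-a=12/5):
  θ_2 = -Px(2a-x)/(2EI)  [x≤a] = -16·2·(2·(18/5)-2)/(2·20000) = -13/3125 rad
Load 3 — applied couple M₀=13 kN·m at a=3 m (b=L-a=3):
  θ_3 = M₀x/EI  [x≤a] = 13·2/20000 = 13/10000 rad
Superposition: θ = Σ θ_i = -4933/300000 rad ≈ -0.016443 rad

θ(2) = -4933/300000 rad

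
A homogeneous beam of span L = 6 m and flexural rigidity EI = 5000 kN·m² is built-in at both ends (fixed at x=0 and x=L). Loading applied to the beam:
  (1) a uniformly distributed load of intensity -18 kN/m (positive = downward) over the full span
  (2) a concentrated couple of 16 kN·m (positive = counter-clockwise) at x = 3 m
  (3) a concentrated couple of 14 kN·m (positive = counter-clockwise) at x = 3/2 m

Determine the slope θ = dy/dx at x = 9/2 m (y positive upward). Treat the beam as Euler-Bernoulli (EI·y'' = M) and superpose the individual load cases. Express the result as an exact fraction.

Load 1 — uniform load w=-18 kN/m over full span:
  θ_1 = -wx(L-x)(L-2x)/(12EI) = -(-18)·(9/2)·(6-(9/2))·(6-2·(9/2))/(12·5000) = -243/40000 rad
Load 2 — applied couple M₀=16 kN·m at a=3 m (b=L-a=3):
  θ_2 = (R_Ax²/2 - M_Ax - M₀(x-a))/EI  [x>a] with R_A=4, M_A=4 = (4·(9/2)²/2 - 4·(9/2) - 16·((9/2)-3))/5000 = -3/10000 rad
Load 3 — applied couple M₀=14 kN·m at a=3/2 m (b=L-a=9/2):
  θ_3 = (R_Ax²/2 - M_Ax - M₀(x-a))/EI  [x>a] with R_A=21/8, M_A=-21/8 = ((21/8)·(9/2)²/2 - (-21/8)·(9/2) - 14·((9/2)-(3/2)))/5000 = -231/320000 rad
Superposition: θ = Σ θ_i = -2271/320000 rad ≈ -0.007097 rad

θ(9/2) = -2271/320000 rad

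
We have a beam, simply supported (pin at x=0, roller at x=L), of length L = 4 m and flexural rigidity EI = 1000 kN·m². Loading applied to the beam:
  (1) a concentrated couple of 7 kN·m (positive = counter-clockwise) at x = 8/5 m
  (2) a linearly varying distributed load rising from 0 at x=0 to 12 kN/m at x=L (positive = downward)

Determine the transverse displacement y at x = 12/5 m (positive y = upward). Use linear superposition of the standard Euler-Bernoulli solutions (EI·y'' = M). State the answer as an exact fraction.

y(12/5) = -32638/1953125 m

Load 1 — applied couple M₀=7 kN·m at a=8/5 m (b=L-a=12/5):
  y_1 = (M₀x³/(6L)-M₀(x-a)²/2+C₁x)/EI  [x>a] with C₁=M₀(3b²-L²)/(6L)=28/75 = (7·(12/5)³/(6·4)-7·((12/5)-(8/5))²/2+(28/75)·(12/5))/1000 = 42/15625 m
Load 2 — triangular load w₀=12 kN/m (0→w₀ over full span):
  y_2 = -w₀x(7L⁴-10L²x²+3x⁴)/(360LEI) = -12·(12/5)·(7·4⁴-10·4²·(12/5)²+3·(12/5)⁴)/(360·4·1000) = -37888/1953125 m
Superposition: y = Σ y_i = -32638/1953125 m ≈ -0.016711 m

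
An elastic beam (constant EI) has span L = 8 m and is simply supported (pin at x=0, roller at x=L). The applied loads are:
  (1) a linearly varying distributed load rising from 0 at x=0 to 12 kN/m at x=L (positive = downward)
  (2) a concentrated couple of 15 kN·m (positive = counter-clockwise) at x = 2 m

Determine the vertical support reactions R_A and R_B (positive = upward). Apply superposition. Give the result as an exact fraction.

R_A = 143/8 kN, R_B = 241/8 kN

Load 1 — triangular load w₀=12 kN/m (0→w₀ over full span):
  R_A = w₀L/6 = 12·8/6 = 16 kN
  R_B = w₀L/3 = 12·8/3 = 32 kN
Load 2 — applied couple M₀=15 kN·m at a=2 m (b=L-a=6):
  R_A = M₀/L = 15/8 kN
  R_B = -M₀/L = -15/8 kN
Superposition: R_A = 143/8 kN, R_B = 241/8 kN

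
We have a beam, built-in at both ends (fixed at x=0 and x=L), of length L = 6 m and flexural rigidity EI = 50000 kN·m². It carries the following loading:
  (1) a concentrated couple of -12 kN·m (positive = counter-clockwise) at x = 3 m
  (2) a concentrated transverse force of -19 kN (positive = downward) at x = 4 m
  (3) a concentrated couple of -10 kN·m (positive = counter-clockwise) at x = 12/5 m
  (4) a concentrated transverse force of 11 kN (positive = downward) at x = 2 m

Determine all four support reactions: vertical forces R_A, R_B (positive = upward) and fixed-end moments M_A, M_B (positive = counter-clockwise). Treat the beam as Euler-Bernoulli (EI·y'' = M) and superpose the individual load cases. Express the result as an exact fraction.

R_A = -98/45 kN, M_A = -43/15 kN·m, R_B = -262/45 kN, M_B = 29/5 kN·m

Load 1 — applied couple M₀=-12 kN·m at a=3 m (b=L-a=3):
  R_A = 6M₀ab/L³ = 6·(-12)·3·3/6³ = -3 kN
  M_A = M₀b(2a-b)/L² = (-12)·3·(2·3-3)/6² = -3 kN·m
  R_B = -6M₀ab/L³ = -6·(-12)·3·3/6³ = 3 kN
  M_B = M₀a(2b-a)/L² = (-12)·3·(2·3-3)/6² = -3 kN·m
Load 2 — point force P=-19 kN at a=4 m (b=L-a=2):
  R_A = Pb²(3a+b)/L³ = (-19)·2²·(3·4+2)/6³ = -133/27 kN
  M_A = Pab²/L² = (-19)·4·2²/6² = -76/9 kN·m
  R_B = Pa²(a+3b)/L³ = (-19)·4²·(4+3·2)/6³ = -380/27 kN
  M_B = -Pa²b/L² = -(-19)·4²·2/6² = 152/9 kN·m
Load 3 — applied couple M₀=-10 kN·m at a=12/5 m (b=L-a=18/5):
  R_A = 6M₀ab/L³ = 6·(-10)·(12/5)·(18/5)/6³ = -12/5 kN
  M_A = M₀b(2a-b)/L² = (-10)·(18/5)·(2·(12/5)-(18/5))/6² = -6/5 kN·m
  R_B = -6M₀ab/L³ = -6·(-10)·(12/5)·(18/5)/6³ = 12/5 kN
  M_B = M₀a(2b-a)/L² = (-10)·(12/5)·(2·(18/5)-(12/5))/6² = -16/5 kN·m
Load 4 — point force P=11 kN at a=2 m (b=L-a=4):
  R_A = Pb²(3a+b)/L³ = 11·4²·(3·2+4)/6³ = 220/27 kN
  M_A = Pab²/L² = 11·2·4²/6² = 88/9 kN·m
  R_B = Pa²(a+3b)/L³ = 11·2²·(2+3·4)/6³ = 77/27 kN
  M_B = -Pa²b/L² = -11·2²·4/6² = -44/9 kN·m
Superposition: R_A = -98/45 kN, M_A = -43/15 kN·m, R_B = -262/45 kN, M_B = 29/5 kN·m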